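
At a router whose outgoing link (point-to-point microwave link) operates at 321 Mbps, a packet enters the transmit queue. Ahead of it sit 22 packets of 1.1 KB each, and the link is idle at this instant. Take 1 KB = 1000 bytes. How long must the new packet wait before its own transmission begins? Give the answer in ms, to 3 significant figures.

Each queued packet: L/R = 8800/321000000 = 0.0274143 ms.
22 queued → 0.603115 ms.
Queuing delay = 0.603 ms.

0.603 ms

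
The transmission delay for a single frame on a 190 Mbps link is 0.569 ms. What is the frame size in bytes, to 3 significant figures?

13500 bytes

L = R × t_tx = 190000000 b/s × 0.000569 s = 108110 bits.
In bytes: 108110 / 8 = 13500 bytes.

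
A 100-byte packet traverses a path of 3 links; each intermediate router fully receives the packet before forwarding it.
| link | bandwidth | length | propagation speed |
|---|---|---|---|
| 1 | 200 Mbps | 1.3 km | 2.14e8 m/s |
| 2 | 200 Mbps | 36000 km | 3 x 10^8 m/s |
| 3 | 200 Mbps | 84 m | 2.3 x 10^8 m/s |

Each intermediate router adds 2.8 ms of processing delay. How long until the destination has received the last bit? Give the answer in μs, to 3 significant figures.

L = 100 × 8 = 800 bits.
Transmission delay per hop = L/R = 800/200000000 = 4 μs; 3 hops → 12 μs.
Propagation delays (d/s per hop): 6.07477, 120000, 0.365217 μs; sum = 120006 μs.
Processing at 2 router(s): 2 × 2.8 ms = 5600 μs.
End-to-end = 126000 μs.

126000 μs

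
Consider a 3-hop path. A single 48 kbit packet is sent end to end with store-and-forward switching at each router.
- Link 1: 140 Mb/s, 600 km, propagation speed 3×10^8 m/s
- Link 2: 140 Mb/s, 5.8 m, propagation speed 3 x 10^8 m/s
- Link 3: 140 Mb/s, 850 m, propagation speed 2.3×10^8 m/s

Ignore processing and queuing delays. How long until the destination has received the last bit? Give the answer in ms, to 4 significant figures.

3.032 ms

L = 48000 bits.
Transmission delay per hop = L/R = 48000/140000000 = 0.342857 ms; 3 hops → 1.02857 ms.
Propagation delays (d/s per hop): 2, 1.93333e-05, 0.00369565 ms; sum = 2.00371 ms.
End-to-end = 3.032 ms.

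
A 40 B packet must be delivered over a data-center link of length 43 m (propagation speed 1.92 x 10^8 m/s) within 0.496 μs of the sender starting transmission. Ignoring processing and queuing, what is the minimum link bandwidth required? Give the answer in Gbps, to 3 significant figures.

L = 320 bits.
Propagation delay = 43 / 192000000 = 0.223958 μs.
Transmission budget = 0.496 − 0.223958 = 0.272042 μs.
R ≥ L / t_tx = 320 bits / 2.72042e-07 s = 1.18 Gbps.

1.18 Gbps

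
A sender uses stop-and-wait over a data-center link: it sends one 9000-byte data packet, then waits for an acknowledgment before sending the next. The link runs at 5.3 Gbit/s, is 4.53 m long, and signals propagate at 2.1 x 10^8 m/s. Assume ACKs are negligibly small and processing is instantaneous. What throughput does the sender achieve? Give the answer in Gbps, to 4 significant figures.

t_tx = L/R = 72000/5300000000 = 1.35849e-05 s.
t_prop = 4.53/210000000 = 2.15714e-08 s; RTT = 4.31429e-08 s.
Cycle = t_tx + RTT = 1.3628e-05 s.
Throughput = L / cycle = 72000 / 1.3628e-05 = 5.283 Gbps.

5.283 Gbps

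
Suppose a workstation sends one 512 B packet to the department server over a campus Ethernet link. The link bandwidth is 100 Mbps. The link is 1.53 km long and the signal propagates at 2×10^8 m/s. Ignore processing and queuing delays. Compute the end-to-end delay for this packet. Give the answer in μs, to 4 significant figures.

L = 512 × 8 = 4096 bits.
Transmission delay = L/R = 4096 / 100000000 = 40.96 μs.
Propagation delay = d/s = 1530 m / 200000000 m/s = 7.65 μs.
Total = 48.61 μs.

48.61 μs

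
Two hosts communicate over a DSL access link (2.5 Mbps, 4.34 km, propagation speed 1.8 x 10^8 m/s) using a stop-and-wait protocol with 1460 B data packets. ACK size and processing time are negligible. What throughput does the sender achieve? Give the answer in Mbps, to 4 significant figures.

2.474 Mbps

t_tx = L/R = 11680/2500000 = 0.004672 s.
t_prop = 4340/180000000 = 2.41111e-05 s; RTT = 4.82222e-05 s.
Cycle = t_tx + RTT = 0.00472022 s.
Throughput = L / cycle = 11680 / 0.00472022 = 2.474 Mbps.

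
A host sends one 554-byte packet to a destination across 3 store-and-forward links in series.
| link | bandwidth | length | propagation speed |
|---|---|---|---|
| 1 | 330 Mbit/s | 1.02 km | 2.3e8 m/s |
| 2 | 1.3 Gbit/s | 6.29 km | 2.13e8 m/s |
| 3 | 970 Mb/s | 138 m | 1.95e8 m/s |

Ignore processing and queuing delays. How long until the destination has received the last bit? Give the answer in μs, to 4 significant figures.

L = 554 × 8 = 4432 bits.
Transmission delays (L/R per hop): 13.4303, 3.40923, 4.56907 μs; sum = 21.4086 μs.
Propagation delays (d/s per hop): 4.43478, 29.5305, 0.707692 μs; sum = 34.673 μs.
End-to-end = 56.08 μs.

56.08 μs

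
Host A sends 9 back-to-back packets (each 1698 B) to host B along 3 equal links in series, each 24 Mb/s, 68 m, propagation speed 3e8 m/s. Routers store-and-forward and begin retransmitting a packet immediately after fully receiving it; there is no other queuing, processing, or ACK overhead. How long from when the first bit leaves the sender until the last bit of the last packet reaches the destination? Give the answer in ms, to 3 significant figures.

6.23 ms

Per-hop transmission t_tx = L/R = 13584/24000000 = 0.566 ms.
Per-hop propagation t_prop = 68/300000000 = 0.000226667 ms.
Pipeline fill: first packet needs 3·t_tx to clear all hops; remaining 8 packets each add one t_tx.
Total = (3+9-1)·t_tx + 3·t_prop = 11·0.566 + 3·0.000226667 = 6.23 ms.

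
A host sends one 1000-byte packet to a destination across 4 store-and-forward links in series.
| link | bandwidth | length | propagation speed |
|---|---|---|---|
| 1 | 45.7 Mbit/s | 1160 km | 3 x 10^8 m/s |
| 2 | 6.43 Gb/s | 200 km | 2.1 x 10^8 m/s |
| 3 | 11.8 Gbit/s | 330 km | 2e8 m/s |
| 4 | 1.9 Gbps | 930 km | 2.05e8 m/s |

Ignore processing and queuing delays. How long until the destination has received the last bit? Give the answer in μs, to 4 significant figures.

L = 1000 × 8 = 8000 bits.
Transmission delays (L/R per hop): 175.055, 1.24417, 0.677966, 4.21053 μs; sum = 181.187 μs.
Propagation delays (d/s per hop): 3866.67, 952.381, 1650, 4536.59 μs; sum = 11005.6 μs.
End-to-end = 11190 μs.

11190 μs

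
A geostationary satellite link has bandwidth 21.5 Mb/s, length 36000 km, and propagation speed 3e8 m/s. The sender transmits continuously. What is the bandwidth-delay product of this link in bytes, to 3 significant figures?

Propagation delay = 36000000 / 300000000 = 0.12 s.
BDP = R × t_prop = 21500000 × 0.12 = 2580000 bits.
In bytes: 2580000/8 = 323000 bytes.

323000 bytes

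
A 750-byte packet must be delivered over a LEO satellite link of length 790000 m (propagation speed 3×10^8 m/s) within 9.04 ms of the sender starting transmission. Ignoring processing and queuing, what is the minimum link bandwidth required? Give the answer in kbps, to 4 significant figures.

L = 6000 bits.
Propagation delay = 790000 / 300000000 = 2.63333 ms.
Transmission budget = 9.04 − 2.63333 = 6.40667 ms.
R ≥ L / t_tx = 6000 bits / 0.00640667 s = 936.5 kbps.

936.5 kbps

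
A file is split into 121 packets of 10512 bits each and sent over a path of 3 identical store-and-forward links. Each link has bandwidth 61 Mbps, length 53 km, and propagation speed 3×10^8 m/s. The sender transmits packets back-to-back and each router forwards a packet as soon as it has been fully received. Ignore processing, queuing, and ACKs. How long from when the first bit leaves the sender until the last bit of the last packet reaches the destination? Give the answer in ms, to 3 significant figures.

21.7 ms

Per-hop transmission t_tx = L/R = 10512/61000000 = 0.172328 ms.
Per-hop propagation t_prop = 53000/300000000 = 0.176667 ms.
Pipeline fill: first packet needs 3·t_tx to clear all hops; remaining 120 packets each add one t_tx.
Total = (3+121-1)·t_tx + 3·t_prop = 123·0.172328 + 3·0.176667 = 21.7 ms.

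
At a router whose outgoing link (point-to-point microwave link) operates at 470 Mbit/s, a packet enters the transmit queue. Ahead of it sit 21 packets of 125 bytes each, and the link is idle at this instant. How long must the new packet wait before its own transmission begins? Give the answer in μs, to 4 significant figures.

Each queued packet: L/R = 1000/470000000 = 2.12766 μs.
21 queued → 44.6809 μs.
Queuing delay = 44.68 μs.

44.68 μs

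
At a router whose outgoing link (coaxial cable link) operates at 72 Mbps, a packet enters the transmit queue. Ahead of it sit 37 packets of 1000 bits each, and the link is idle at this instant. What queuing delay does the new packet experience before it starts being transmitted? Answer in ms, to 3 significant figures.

Each queued packet: L/R = 1000/72000000 = 0.0138889 ms.
37 queued → 0.513889 ms.
Queuing delay = 0.514 ms.

0.514 ms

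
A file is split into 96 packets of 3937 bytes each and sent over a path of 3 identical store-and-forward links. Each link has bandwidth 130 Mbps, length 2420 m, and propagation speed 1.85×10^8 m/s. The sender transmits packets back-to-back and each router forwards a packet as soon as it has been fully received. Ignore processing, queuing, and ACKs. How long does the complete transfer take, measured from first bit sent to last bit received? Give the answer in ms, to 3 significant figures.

23.8 ms

Per-hop transmission t_tx = L/R = 31496/130000000 = 0.242277 ms.
Per-hop propagation t_prop = 2420/185000000 = 0.0130811 ms.
Pipeline fill: first packet needs 3·t_tx to clear all hops; remaining 95 packets each add one t_tx.
Total = (3+96-1)·t_tx + 3·t_prop = 98·0.242277 + 3·0.0130811 = 23.8 ms.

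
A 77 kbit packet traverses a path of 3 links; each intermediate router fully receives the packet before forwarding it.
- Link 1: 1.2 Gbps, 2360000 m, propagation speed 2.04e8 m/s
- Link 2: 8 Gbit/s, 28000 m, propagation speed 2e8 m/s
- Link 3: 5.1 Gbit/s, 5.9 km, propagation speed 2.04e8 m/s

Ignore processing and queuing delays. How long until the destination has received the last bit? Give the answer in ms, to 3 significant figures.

L = 77000 bits.
Transmission delays (L/R per hop): 0.0641667, 0.009625, 0.015098 ms; sum = 0.0888897 ms.
Propagation delays (d/s per hop): 11.5686, 0.14, 0.0289216 ms; sum = 11.7375 ms.
End-to-end = 11.8 ms.

11.8 ms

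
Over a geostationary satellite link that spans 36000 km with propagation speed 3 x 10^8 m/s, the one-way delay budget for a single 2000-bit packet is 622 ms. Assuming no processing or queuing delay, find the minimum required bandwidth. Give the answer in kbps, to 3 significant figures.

3.98 kbps

Propagation delay = 36000000 / 300000000 = 120 ms.
Transmission budget = 622 − 120 = 502 ms.
R ≥ L / t_tx = 2000 bits / 0.502 s = 3.98 kbps.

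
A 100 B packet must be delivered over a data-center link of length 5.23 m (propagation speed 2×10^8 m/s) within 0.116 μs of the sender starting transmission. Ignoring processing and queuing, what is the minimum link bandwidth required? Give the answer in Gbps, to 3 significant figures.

L = 800 bits.
Propagation delay = 5.23 / 200000000 = 0.02615 μs.
Transmission budget = 0.116 − 0.02615 = 0.08985 μs.
R ≥ L / t_tx = 800 bits / 8.985e-08 s = 8.90 Gbps.

8.90 Gbps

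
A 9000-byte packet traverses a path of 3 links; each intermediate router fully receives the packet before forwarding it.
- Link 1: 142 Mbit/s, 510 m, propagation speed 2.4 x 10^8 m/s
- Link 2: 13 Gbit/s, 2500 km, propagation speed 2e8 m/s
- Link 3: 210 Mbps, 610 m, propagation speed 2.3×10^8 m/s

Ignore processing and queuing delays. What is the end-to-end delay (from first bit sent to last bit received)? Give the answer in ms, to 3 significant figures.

13.4 ms

L = 9000 × 8 = 72000 bits.
Transmission delays (L/R per hop): 0.507042, 0.00553846, 0.342857 ms; sum = 0.855438 ms.
Propagation delays (d/s per hop): 0.002125, 12.5, 0.00265217 ms; sum = 12.5048 ms.
End-to-end = 13.4 ms.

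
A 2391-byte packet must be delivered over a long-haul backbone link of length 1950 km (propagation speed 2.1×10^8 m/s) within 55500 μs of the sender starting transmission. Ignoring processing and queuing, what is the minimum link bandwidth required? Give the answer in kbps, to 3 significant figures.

414 kbps

L = 19128 bits.
Propagation delay = 1950000 / 210000000 = 9285.71 μs.
Transmission budget = 55500 − 9285.71 = 46214.3 μs.
R ≥ L / t_tx = 19128 bits / 0.0462143 s = 414 kbps.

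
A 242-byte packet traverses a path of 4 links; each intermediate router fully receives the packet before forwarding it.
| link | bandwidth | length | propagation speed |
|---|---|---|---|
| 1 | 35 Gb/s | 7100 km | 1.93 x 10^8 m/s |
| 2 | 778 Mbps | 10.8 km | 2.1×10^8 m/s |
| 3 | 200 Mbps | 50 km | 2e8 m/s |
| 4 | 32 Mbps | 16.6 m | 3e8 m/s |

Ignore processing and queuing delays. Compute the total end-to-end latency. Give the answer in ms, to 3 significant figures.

L = 242 × 8 = 1936 bits.
Transmission delays (L/R per hop): 5.53143e-05, 0.00248843, 0.00968, 0.0605 ms; sum = 0.0727237 ms.
Propagation delays (d/s per hop): 36.7876, 0.0514286, 0.25, 5.53333e-05 ms; sum = 37.089 ms.
End-to-end = 37.2 ms.

37.2 ms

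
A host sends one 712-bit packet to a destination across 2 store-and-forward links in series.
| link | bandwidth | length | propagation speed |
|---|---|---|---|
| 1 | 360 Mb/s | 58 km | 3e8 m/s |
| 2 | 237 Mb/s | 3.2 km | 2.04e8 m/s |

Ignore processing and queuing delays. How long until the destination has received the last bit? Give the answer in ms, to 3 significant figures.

Transmission delays (L/R per hop): 0.00197778, 0.00300422 ms; sum = 0.004982 ms.
Propagation delays (d/s per hop): 0.193333, 0.0156863 ms; sum = 0.20902 ms.
End-to-end = 0.214 ms.

0.214 ms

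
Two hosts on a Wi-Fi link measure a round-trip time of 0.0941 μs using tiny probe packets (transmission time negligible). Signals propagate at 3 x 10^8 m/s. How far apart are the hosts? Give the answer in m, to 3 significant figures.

14.1 m

One-way propagation = RTT/2 = 0.04705 μs.
d = s × t = 300000000 × 4.705e-08 = 14.1 m.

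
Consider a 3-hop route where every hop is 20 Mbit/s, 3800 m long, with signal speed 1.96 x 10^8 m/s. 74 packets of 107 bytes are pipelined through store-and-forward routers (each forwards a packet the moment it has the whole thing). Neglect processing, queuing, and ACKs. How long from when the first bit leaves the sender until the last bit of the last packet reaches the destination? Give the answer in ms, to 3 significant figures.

Per-hop transmission t_tx = L/R = 856/20000000 = 0.0428 ms.
Per-hop propagation t_prop = 3800/196000000 = 0.0193878 ms.
Pipeline fill: first packet needs 3·t_tx to clear all hops; remaining 73 packets each add one t_tx.
Total = (3+74-1)·t_tx + 3·t_prop = 76·0.0428 + 3·0.0193878 = 3.31 ms.

3.31 ms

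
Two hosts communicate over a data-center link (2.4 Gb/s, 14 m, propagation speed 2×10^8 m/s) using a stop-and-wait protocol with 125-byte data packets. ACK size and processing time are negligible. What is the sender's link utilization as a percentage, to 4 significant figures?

74.85 %

t_tx = L/R = 1000/2400000000 = 4.16667e-07 s.
t_prop = 14/200000000 = 7e-08 s; RTT = 1.4e-07 s.
Cycle = t_tx + RTT = 5.56667e-07 s.
Utilization = t_tx / cycle = 4.16667e-07/5.56667e-07 = 74.85 %.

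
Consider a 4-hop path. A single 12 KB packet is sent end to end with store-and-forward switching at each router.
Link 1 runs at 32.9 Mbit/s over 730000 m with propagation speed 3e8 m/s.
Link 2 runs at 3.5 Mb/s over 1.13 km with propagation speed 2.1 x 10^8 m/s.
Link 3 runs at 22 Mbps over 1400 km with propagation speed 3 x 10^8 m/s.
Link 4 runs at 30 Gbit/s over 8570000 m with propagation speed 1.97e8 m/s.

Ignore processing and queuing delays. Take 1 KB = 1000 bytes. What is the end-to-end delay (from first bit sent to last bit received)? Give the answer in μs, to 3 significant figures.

85300 μs

L = 96000 bits.
Transmission delays (L/R per hop): 2917.93, 27428.6, 4363.64, 3.2 μs; sum = 34713.3 μs.
Propagation delays (d/s per hop): 2433.33, 5.38095, 4666.67, 43502.5 μs; sum = 50607.9 μs.
End-to-end = 85300 μs.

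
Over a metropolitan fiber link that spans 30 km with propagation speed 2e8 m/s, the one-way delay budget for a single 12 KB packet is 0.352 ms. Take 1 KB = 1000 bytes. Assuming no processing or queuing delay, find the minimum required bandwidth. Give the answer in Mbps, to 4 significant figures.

475.2 Mbps

L = 96000 bits.
Propagation delay = 30000 / 200000000 = 0.15 ms.
Transmission budget = 0.352 − 0.15 = 0.202 ms.
R ≥ L / t_tx = 96000 bits / 0.000202 s = 475.2 Mbps.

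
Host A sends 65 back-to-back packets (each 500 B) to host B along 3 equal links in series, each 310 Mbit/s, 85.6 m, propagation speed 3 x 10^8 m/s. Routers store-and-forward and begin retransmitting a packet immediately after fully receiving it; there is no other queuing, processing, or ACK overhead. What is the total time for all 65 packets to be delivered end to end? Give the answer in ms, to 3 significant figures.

Per-hop transmission t_tx = L/R = 4000/310000000 = 0.0129032 ms.
Per-hop propagation t_prop = 85.6/300000000 = 0.000285333 ms.
Pipeline fill: first packet needs 3·t_tx to clear all hops; remaining 64 packets each add one t_tx.
Total = (3+65-1)·t_tx + 3·t_prop = 67·0.0129032 + 3·0.000285333 = 0.865 ms.

0.865 ms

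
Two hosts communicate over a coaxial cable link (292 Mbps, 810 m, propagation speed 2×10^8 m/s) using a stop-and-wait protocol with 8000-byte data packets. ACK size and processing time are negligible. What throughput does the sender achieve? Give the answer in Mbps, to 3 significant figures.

t_tx = L/R = 64000/292000000 = 0.000219178 s.
t_prop = 810/200000000 = 4.05e-06 s; RTT = 8.1e-06 s.
Cycle = t_tx + RTT = 0.000227278 s.
Throughput = L / cycle = 64000 / 0.000227278 = 282 Mbps.

282 Mbps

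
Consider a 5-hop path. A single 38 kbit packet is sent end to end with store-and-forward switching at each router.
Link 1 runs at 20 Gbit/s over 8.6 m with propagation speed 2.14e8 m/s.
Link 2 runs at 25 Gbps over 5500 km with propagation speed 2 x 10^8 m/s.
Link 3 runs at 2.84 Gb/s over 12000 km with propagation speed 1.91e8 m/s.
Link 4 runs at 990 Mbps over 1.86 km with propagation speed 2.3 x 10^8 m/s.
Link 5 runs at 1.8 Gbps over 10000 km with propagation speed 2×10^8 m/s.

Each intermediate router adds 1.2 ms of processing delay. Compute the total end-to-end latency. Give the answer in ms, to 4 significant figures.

145.2 ms

L = 38000 bits.
Transmission delays (L/R per hop): 0.0019, 0.00152, 0.0133803, 0.0383838, 0.0211111 ms; sum = 0.0762952 ms.
Propagation delays (d/s per hop): 4.01869e-05, 27.5, 62.8272, 0.00808696, 50 ms; sum = 140.335 ms.
Processing at 4 router(s): 4 × 1.2 ms = 4.8 ms.
End-to-end = 145.2 ms.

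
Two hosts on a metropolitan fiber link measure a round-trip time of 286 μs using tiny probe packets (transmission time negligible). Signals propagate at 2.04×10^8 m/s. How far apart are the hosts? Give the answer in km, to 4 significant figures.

29.17 km

One-way propagation = RTT/2 = 143 μs.
d = s × t = 204000000 × 0.000143 = 29.17 km.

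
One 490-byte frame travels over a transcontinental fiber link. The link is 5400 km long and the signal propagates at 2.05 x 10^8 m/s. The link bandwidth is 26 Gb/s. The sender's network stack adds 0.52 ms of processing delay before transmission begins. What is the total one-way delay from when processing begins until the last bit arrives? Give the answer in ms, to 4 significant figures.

26.86 ms

L = 490 × 8 = 3920 bits.
Transmission delay = L/R = 3920 / 26000000000 = 0.000150769 ms.
Propagation delay = d/s = 5400000 m / 2.05e+08 m/s = 26.3415 ms.
Plus processing delay 0.52 ms = 0.52 ms.
Total = 26.86 ms.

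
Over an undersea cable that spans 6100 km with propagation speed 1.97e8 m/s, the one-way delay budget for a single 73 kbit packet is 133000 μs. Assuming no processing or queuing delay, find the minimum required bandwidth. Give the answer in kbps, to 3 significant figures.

715 kbps

Propagation delay = 6100000 / 197000000 = 30964.5 μs.
Transmission budget = 133000 − 30964.5 = 102036 μs.
R ≥ L / t_tx = 73000 bits / 0.102036 s = 715 kbps.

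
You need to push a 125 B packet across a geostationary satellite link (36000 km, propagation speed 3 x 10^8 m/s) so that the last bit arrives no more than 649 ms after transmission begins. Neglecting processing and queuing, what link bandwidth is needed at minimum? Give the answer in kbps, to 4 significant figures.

1.890 kbps

L = 1000 bits.
Propagation delay = 36000000 / 300000000 = 120 ms.
Transmission budget = 649 − 120 = 529 ms.
R ≥ L / t_tx = 1000 bits / 0.529 s = 1.890 kbps.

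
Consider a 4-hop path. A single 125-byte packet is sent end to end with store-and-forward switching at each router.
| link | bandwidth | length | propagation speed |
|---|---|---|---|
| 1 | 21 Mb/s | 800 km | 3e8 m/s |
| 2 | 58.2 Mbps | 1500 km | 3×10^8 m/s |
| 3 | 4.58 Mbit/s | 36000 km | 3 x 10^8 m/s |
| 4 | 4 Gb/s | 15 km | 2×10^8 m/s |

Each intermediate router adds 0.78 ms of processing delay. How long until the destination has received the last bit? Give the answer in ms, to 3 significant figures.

L = 125 × 8 = 1000 bits.
Transmission delays (L/R per hop): 0.047619, 0.0171821, 0.218341, 0.00025 ms; sum = 0.283392 ms.
Propagation delays (d/s per hop): 2.66667, 5, 120, 0.075 ms; sum = 127.742 ms.
Processing at 3 router(s): 3 × 0.78 ms = 2.34 ms.
End-to-end = 130 ms.

130 ms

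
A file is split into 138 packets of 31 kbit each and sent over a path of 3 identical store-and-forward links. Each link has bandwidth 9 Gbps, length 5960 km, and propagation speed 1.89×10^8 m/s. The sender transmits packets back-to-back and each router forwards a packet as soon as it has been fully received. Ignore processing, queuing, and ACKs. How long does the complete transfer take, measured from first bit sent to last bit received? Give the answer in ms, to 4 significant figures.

Per-hop transmission t_tx = L/R = 31000/9000000000 = 0.00344444 ms.
Per-hop propagation t_prop = 5960000/189000000 = 31.5344 ms.
Pipeline fill: first packet needs 3·t_tx to clear all hops; remaining 137 packets each add one t_tx.
Total = (3+138-1)·t_tx + 3·t_prop = 140·0.00344444 + 3·31.5344 = 95.09 ms.

95.09 ms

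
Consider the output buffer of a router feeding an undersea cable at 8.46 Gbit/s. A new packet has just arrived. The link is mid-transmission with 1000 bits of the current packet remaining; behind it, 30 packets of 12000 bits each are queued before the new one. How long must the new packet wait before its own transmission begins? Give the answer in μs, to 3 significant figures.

Each queued packet: L/R = 12000/8.46e+09 = 1.41844 μs.
30 queued → 42.5532 μs.
Plus remaining 1000 bits of current packet: 0.118203 μs.
Queuing delay = 42.7 μs.

42.7 μs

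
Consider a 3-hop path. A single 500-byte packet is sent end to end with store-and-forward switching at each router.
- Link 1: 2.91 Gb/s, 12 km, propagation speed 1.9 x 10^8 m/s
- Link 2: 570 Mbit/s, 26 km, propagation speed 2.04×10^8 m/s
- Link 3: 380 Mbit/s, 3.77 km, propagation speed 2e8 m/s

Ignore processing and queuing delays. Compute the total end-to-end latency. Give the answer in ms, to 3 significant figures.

0.228 ms

L = 500 × 8 = 4000 bits.
Transmission delays (L/R per hop): 0.00137457, 0.00701754, 0.0105263 ms; sum = 0.0189184 ms.
Propagation delays (d/s per hop): 0.0631579, 0.127451, 0.01885 ms; sum = 0.209459 ms.
End-to-end = 0.228 ms.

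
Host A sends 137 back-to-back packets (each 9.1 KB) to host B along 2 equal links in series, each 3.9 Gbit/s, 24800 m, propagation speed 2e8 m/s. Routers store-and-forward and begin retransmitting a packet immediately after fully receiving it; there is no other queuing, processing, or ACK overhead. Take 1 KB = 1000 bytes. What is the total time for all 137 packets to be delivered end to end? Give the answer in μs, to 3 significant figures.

Per-hop transmission t_tx = L/R = 72800/3900000000 = 18.6667 μs.
Per-hop propagation t_prop = 24800/200000000 = 124 μs.
Pipeline fill: first packet needs 2·t_tx to clear all hops; remaining 136 packets each add one t_tx.
Total = (2+137-1)·t_tx + 2·t_prop = 138·18.6667 + 2·124 = 2820 μs.

2820 μs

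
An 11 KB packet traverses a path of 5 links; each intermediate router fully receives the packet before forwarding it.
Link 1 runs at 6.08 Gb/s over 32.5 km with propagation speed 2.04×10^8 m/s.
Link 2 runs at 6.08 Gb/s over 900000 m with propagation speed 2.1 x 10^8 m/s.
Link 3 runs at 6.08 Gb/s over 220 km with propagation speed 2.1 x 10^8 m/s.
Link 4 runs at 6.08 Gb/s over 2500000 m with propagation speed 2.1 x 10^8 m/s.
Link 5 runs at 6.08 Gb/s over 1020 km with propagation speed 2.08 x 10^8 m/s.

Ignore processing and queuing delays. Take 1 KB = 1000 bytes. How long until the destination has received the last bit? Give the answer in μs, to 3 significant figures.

L = 88000 bits.
Transmission delay per hop = L/R = 88000/6080000000 = 14.4737 μs; 5 hops → 72.3684 μs.
Propagation delays (d/s per hop): 159.314, 4285.71, 1047.62, 11904.8, 4903.85 μs; sum = 22301.3 μs.
End-to-end = 22400 μs.

22400 μs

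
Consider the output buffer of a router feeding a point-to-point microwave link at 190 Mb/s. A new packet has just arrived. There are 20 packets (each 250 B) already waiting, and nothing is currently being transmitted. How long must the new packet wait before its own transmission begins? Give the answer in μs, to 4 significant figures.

Each queued packet: L/R = 2000/190000000 = 10.5263 μs.
20 queued → 210.526 μs.
Queuing delay = 210.5 μs.

210.5 μs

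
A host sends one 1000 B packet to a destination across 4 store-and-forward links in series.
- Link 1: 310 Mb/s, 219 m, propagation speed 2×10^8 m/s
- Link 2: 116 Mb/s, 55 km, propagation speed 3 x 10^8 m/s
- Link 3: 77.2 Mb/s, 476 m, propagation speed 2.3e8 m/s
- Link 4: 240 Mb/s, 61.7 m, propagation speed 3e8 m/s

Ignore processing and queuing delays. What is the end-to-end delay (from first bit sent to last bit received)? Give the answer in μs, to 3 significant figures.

L = 1000 × 8 = 8000 bits.
Transmission delays (L/R per hop): 25.8065, 68.9655, 103.627, 33.3333 μs; sum = 231.732 μs.
Propagation delays (d/s per hop): 1.095, 183.333, 2.06957, 0.205667 μs; sum = 186.704 μs.
End-to-end = 418 μs.

418 μs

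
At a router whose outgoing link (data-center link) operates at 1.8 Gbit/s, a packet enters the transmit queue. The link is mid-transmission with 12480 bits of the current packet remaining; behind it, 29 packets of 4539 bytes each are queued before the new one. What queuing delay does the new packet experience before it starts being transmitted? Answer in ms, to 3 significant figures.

Each queued packet: L/R = 36312/1800000000 = 0.0201733 ms.
29 queued → 0.585027 ms.
Plus remaining 12480 bits of current packet: 0.00693333 ms.
Queuing delay = 0.592 ms.

0.592 ms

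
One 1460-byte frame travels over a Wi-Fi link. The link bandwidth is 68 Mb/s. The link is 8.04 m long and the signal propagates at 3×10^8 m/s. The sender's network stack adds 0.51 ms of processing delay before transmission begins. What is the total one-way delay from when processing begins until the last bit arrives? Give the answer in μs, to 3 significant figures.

682 μs

L = 1460 × 8 = 11680 bits.
Transmission delay = L/R = 11680 / 68000000 = 171.765 μs.
Propagation delay = d/s = 8.04 m / 300000000 m/s = 0.0268 μs.
Plus processing delay 0.51 ms = 510 μs.
Total = 682 μs.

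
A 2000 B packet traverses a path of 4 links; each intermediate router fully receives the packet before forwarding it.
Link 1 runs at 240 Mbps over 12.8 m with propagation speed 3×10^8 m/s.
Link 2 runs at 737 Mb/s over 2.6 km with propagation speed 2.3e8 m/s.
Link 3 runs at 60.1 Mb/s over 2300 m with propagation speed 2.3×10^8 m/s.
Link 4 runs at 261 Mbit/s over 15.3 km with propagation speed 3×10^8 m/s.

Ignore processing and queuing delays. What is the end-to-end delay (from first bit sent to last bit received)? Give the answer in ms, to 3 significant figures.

L = 2000 × 8 = 16000 bits.
Transmission delays (L/R per hop): 0.0666667, 0.0217096, 0.266223, 0.0613027 ms; sum = 0.415902 ms.
Propagation delays (d/s per hop): 4.26667e-05, 0.0113043, 0.01, 0.051 ms; sum = 0.072347 ms.
End-to-end = 0.488 ms.

0.488 ms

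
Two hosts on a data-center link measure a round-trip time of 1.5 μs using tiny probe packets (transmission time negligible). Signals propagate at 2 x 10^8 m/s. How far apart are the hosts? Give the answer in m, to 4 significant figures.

One-way propagation = RTT/2 = 0.75 μs.
d = s × t = 200000000 × 7.5e-07 = 150.0 m.

150.0 m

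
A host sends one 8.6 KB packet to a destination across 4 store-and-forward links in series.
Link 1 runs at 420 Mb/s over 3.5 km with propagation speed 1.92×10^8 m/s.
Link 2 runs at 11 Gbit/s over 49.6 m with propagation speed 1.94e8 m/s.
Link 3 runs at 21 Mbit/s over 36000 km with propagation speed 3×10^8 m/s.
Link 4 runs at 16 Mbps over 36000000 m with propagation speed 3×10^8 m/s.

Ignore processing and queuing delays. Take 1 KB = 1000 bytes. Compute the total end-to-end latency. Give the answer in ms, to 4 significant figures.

L = 68800 bits.
Transmission delays (L/R per hop): 0.16381, 0.00625455, 3.27619, 4.3 ms; sum = 7.74625 ms.
Propagation delays (d/s per hop): 0.0182292, 0.00025567, 120, 120 ms; sum = 240.018 ms.
End-to-end = 247.8 ms.

247.8 ms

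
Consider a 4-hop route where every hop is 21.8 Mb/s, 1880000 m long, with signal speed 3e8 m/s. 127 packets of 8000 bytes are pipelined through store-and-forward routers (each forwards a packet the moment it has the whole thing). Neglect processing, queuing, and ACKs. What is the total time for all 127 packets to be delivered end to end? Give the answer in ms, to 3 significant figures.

Per-hop transmission t_tx = L/R = 64000/21800000 = 2.93578 ms.
Per-hop propagation t_prop = 1880000/300000000 = 6.26667 ms.
Pipeline fill: first packet needs 4·t_tx to clear all hops; remaining 126 packets each add one t_tx.
Total = (4+127-1)·t_tx + 4·t_prop = 130·2.93578 + 4·6.26667 = 407 ms.

407 ms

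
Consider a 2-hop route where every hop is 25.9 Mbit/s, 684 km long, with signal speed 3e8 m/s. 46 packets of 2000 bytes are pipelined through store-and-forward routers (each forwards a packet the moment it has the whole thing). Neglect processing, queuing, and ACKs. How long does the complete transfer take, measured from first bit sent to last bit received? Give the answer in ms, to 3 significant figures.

Per-hop transmission t_tx = L/R = 16000/25900000 = 0.617761 ms.
Per-hop propagation t_prop = 684000/300000000 = 2.28 ms.
Pipeline fill: first packet needs 2·t_tx to clear all hops; remaining 45 packets each add one t_tx.
Total = (2+46-1)·t_tx + 2·t_prop = 47·0.617761 + 2·2.28 = 33.6 ms.

33.6 ms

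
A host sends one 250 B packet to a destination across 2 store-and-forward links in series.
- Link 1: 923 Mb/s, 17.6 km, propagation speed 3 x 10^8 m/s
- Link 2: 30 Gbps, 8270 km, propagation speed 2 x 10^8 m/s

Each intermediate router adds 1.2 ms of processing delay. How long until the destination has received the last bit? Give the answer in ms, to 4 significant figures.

42.61 ms

L = 250 × 8 = 2000 bits.
Transmission delays (L/R per hop): 0.00216685, 6.66667e-05 ms; sum = 0.00223351 ms.
Propagation delays (d/s per hop): 0.0586667, 41.35 ms; sum = 41.4087 ms.
Processing at 1 router(s): 1 × 1.2 ms = 1.2 ms.
End-to-end = 42.61 ms.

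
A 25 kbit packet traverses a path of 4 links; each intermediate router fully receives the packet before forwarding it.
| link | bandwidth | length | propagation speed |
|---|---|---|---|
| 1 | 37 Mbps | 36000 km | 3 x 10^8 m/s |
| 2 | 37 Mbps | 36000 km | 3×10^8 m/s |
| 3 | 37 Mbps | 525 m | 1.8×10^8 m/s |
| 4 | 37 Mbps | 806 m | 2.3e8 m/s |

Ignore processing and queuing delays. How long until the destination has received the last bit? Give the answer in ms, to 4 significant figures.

242.7 ms

L = 25000 bits.
Transmission delay per hop = L/R = 25000/37000000 = 0.675676 ms; 4 hops → 2.7027 ms.
Propagation delays (d/s per hop): 120, 120, 0.00291667, 0.00350435 ms; sum = 240.006 ms.
End-to-end = 242.7 ms.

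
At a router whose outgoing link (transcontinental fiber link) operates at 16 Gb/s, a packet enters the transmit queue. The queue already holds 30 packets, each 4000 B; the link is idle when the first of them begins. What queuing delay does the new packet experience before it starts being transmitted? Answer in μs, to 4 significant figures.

Each queued packet: L/R = 32000/16000000000 = 2 μs.
30 queued → 60 μs.
Queuing delay = 60.00 μs.

60.00 μs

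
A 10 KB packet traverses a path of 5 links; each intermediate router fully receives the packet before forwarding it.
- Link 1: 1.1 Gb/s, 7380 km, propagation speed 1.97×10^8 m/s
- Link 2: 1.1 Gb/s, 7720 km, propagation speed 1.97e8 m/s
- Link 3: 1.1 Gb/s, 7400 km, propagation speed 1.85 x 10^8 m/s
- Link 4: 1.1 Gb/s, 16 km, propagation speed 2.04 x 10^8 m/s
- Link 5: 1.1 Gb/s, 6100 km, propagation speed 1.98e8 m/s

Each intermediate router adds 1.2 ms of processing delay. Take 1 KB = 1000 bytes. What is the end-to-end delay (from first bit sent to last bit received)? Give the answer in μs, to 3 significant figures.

L = 80000 bits.
Transmission delay per hop = L/R = 80000/1100000000 = 72.7273 μs; 5 hops → 363.636 μs.
Propagation delays (d/s per hop): 37461.9, 39187.8, 40000, 78.4314, 30808.1 μs; sum = 147536 μs.
Processing at 4 router(s): 4 × 1.2 ms = 4800 μs.
End-to-end = 153000 μs.

153000 μs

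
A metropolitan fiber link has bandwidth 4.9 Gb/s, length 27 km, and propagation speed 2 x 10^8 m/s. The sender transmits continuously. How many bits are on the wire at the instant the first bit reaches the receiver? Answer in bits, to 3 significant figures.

Propagation delay = 27000 / 200000000 = 0.000135 s.
BDP = R × t_prop = 4900000000 × 0.000135 = 661500 bits.

662000 bits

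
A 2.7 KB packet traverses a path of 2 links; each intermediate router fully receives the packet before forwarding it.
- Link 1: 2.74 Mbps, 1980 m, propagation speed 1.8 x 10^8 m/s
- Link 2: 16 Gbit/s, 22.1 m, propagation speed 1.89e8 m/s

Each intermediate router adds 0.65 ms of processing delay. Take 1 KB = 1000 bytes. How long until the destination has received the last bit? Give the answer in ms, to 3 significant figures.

L = 21600 bits.
Transmission delays (L/R per hop): 7.88321, 0.00135 ms; sum = 7.88456 ms.
Propagation delays (d/s per hop): 0.011, 0.000116931 ms; sum = 0.0111169 ms.
Processing at 1 router(s): 1 × 0.65 ms = 0.65 ms.
End-to-end = 8.55 ms.

8.55 ms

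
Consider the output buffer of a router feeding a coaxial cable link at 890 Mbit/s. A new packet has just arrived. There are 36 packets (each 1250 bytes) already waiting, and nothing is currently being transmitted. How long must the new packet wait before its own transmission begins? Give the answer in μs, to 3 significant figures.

404 μs

Each queued packet: L/R = 10000/890000000 = 11.236 μs.
36 queued → 404.494 μs.
Queuing delay = 404 μs.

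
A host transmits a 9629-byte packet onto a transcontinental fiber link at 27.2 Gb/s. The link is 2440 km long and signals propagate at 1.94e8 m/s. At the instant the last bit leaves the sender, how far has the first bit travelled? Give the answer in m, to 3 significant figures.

t_tx = L/R = 77032/27200000000 = 2.83206e-06 s.
Distance = s × t_tx = 194000000 × 2.83206e-06 = 549 m.

549 m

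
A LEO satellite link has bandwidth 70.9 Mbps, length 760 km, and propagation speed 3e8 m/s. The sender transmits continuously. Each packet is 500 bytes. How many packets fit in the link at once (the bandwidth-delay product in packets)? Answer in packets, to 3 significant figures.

Propagation delay = 760000 / 300000000 = 0.00253333 s.
BDP = R × t_prop = 70900000 × 0.00253333 = 179613 bits.
In packets of 4000 bits: 44.9 packets.

44.9 packets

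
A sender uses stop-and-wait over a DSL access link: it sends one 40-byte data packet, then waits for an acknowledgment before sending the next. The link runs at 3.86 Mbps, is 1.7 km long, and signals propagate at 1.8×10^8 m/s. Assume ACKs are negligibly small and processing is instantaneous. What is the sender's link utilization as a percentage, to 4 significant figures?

81.44 %

t_tx = L/R = 320/3860000 = 8.29016e-05 s.
t_prop = 1700/180000000 = 9.44444e-06 s; RTT = 1.88889e-05 s.
Cycle = t_tx + RTT = 0.00010179 s.
Utilization = t_tx / cycle = 8.29016e-05/0.00010179 = 81.44 %.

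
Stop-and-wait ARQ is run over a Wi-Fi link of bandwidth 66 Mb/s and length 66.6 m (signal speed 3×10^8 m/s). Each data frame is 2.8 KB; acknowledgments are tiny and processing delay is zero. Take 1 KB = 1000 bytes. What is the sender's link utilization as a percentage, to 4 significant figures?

t_tx = L/R = 22400/66000000 = 0.000339394 s.
t_prop = 66.6/300000000 = 2.22e-07 s; RTT = 4.44e-07 s.
Cycle = t_tx + RTT = 0.000339838 s.
Utilization = t_tx / cycle = 0.000339394/0.000339838 = 99.87 %.

99.87 %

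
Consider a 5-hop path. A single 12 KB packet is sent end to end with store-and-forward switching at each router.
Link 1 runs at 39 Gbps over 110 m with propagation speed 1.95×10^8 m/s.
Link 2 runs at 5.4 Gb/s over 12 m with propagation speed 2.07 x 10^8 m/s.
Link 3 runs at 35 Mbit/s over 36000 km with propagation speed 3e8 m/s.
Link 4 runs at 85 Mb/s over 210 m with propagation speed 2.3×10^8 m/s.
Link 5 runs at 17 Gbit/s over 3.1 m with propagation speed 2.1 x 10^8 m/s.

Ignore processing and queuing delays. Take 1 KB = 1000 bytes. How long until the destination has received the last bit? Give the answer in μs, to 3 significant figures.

124000 μs

L = 96000 bits.
Transmission delays (L/R per hop): 2.46154, 17.7778, 2742.86, 1129.41, 5.64706 μs; sum = 3898.16 μs.
Propagation delays (d/s per hop): 0.564103, 0.057971, 120000, 0.913043, 0.0147619 μs; sum = 120002 μs.
End-to-end = 124000 μs.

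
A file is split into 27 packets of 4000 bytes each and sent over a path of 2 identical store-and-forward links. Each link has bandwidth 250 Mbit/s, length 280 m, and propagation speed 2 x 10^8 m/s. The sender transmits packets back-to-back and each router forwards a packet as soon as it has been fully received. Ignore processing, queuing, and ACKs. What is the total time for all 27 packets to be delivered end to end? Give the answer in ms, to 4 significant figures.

Per-hop transmission t_tx = L/R = 32000/250000000 = 0.128 ms.
Per-hop propagation t_prop = 280/200000000 = 0.0014 ms.
Pipeline fill: first packet needs 2·t_tx to clear all hops; remaining 26 packets each add one t_tx.
Total = (2+27-1)·t_tx + 2·t_prop = 28·0.128 + 2·0.0014 = 3.587 ms.

3.587 ms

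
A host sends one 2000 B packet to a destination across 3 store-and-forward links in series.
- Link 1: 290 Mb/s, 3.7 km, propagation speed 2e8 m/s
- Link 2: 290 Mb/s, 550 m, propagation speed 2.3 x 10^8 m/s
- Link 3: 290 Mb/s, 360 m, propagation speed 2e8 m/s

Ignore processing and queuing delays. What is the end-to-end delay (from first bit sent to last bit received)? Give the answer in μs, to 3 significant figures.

188 μs

L = 2000 × 8 = 16000 bits.
Transmission delay per hop = L/R = 16000/290000000 = 55.1724 μs; 3 hops → 165.517 μs.
Propagation delays (d/s per hop): 18.5, 2.3913, 1.8 μs; sum = 22.6913 μs.
End-to-end = 188 μs.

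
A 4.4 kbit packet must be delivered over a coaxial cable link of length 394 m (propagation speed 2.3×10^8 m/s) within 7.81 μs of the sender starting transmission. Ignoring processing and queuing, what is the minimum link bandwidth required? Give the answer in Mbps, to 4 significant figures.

Propagation delay = 394 / 2.3e+08 = 1.71304 μs.
Transmission budget = 7.81 − 1.71304 = 6.09696 μs.
R ≥ L / t_tx = 4400 bits / 6.09696e-06 s = 721.7 Mbps.

721.7 Mbps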